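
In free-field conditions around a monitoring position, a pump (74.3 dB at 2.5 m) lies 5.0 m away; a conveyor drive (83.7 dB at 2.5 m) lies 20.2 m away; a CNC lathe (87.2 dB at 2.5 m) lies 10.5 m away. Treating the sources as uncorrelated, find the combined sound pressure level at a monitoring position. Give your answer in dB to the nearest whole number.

76 dB

First find each source's level at the receiver (point-source: −20·log₁₀(r/r_ref)), then combine on an intensity basis.
pump: 74.3 − 20·log₁₀(5.0/2.5) = 74.3 − 6.02 = 68.28 dB.
conveyor drive: 83.7 − 20·log₁₀(20.2/2.5) = 83.7 − 18.15 = 65.55 dB.
CNC lathe: 87.2 − 20·log₁₀(10.5/2.5) = 87.2 − 12.46 = 74.74 dB.
Σ 10^(L/10) = 4.007e+07 → L_total = 10·log₁₀(4.007e+07) = 76.03 dB.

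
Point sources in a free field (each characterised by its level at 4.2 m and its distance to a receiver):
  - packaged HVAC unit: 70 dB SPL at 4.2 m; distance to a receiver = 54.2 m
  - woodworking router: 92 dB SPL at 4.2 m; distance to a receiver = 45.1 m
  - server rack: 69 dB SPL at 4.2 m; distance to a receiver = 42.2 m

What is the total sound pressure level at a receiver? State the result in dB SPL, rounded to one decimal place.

First find each source's level at the receiver (point-source: −20·log₁₀(r/r_ref)), then combine on an intensity basis.
packaged HVAC unit: 70 − 20·log₁₀(54.2/4.2) = 70 − 22.21 = 47.79 dB SPL.
woodworking router: 92 − 20·log₁₀(45.1/4.2) = 92 − 20.62 = 71.38 dB SPL.
server rack: 69 − 20·log₁₀(42.2/4.2) = 69 − 20.04 = 48.96 dB SPL.
Σ 10^(L/10) = 1.388e+07 → L_total = 10·log₁₀(1.388e+07) = 71.43 dB SPL.

71.4 dB SPL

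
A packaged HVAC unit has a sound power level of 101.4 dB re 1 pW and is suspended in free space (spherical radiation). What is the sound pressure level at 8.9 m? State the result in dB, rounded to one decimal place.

71.4 dB

Free-field spherical radiation: L_p = L_w − 10·log₁₀(4π·r²), r = 8.9 m.
4π·r² = 995.4 m², 10·log₁₀ of that is 29.980 dB.
L_p = 101.4 − 29.980 = 71.42 dB.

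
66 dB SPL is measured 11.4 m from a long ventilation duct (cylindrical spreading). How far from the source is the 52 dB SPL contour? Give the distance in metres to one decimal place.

The 14.0 dB drop corresponds to a distance ratio of 10^(14.0/10) for a line source.
r₂ = 11.4·10^((66−52)/10) = 11.4·10^(14.0/10) = 286.36 m.

286.4 m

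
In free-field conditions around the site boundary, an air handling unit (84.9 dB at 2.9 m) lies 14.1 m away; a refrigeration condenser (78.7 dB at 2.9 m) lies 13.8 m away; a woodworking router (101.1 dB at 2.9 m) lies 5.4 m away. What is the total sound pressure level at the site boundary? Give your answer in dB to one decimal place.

Propagate each source to the receiver with L = L_ref − 20·log₁₀(r/r_ref), then add intensities.
air handling unit: 84.9 − 20·log₁₀(14.1/2.9) = 84.9 − 13.74 = 71.16 dB.
refrigeration condenser: 78.7 − 20·log₁₀(13.8/2.9) = 78.7 − 13.55 = 65.15 dB.
woodworking router: 101.1 − 20·log₁₀(5.4/2.9) = 101.1 − 5.40 = 95.70 dB.
Σ 10^(L/10) = 3.732e+09 → L_total = 10·log₁₀(3.732e+09) = 95.72 dB.

95.7 dB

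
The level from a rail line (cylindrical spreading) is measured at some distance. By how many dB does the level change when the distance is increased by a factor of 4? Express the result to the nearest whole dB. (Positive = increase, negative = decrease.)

With cylindrical spreading the level changes by −10·log₁₀(r₂/r₁).
ΔL = −10·log₁₀(4) = -6.02 dB.

-6 dB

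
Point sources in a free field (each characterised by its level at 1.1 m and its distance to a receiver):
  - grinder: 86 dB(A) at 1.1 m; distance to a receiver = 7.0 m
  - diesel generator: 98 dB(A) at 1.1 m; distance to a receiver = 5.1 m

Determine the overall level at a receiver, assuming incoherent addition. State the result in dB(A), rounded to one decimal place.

84.8 dB(A)

Apply inverse-square spreading to bring every level to the receiver, then sum 10^(L/10).
grinder: 86 − 20·log₁₀(7.0/1.1) = 86 − 16.07 = 69.93 dB(A).
diesel generator: 98 − 20·log₁₀(5.1/1.1) = 98 − 13.32 = 84.68 dB(A).
Σ 10^(L/10) = 3.034e+08 → L_total = 10·log₁₀(3.034e+08) = 84.82 dB(A).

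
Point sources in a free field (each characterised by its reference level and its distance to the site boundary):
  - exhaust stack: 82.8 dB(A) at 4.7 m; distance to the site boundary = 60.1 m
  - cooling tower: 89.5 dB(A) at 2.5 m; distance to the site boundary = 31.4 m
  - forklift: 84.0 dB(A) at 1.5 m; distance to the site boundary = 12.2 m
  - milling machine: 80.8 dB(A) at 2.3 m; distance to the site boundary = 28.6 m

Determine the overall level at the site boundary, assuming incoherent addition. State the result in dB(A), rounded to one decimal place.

Apply inverse-square spreading to bring every level to the receiver, then sum 10^(L/10).
exhaust stack: 82.8 − 20·log₁₀(60.1/4.7) = 82.8 − 22.14 = 60.66 dB(A).
cooling tower: 89.5 − 20·log₁₀(31.4/2.5) = 89.5 − 21.98 = 67.52 dB(A).
forklift: 84.0 − 20·log₁₀(12.2/1.5) = 84.0 − 18.21 = 65.79 dB(A).
milling machine: 80.8 − 20·log₁₀(28.6/2.3) = 80.8 − 21.89 = 58.91 dB(A).
Σ 10^(L/10) = 1.139e+07 → L_total = 10·log₁₀(1.139e+07) = 70.57 dB(A).

70.6 dB(A)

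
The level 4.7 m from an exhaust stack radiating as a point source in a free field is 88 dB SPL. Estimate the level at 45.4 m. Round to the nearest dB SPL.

Point-source attenuation: ΔL = 20·log₁₀(r₂/r₁) = 20·log₁₀(45.4/4.7) = 19.699 dB.
L₂ = 88 − 20·log₁₀(45.4/4.7) = 88 − 19.699 = 68.30 dB SPL.

68 dB SPL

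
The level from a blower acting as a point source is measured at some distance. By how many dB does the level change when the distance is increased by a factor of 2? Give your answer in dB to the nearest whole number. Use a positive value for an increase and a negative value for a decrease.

With spherical spreading the level changes by −20·log₁₀(r₂/r₁).
ΔL = −20·log₁₀(2) = -6.02 dB.

-6 dB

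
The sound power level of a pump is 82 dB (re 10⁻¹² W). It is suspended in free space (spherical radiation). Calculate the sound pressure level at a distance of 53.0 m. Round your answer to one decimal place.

36.5 dB

L_p = L_w − 10·log₁₀(4π·r²) with r = 53.0 m.
4π·r² = 3.53e+04 m², 10·log₁₀ of that is 45.478 dB.
L_p = 82 − 45.478 = 36.52 dB.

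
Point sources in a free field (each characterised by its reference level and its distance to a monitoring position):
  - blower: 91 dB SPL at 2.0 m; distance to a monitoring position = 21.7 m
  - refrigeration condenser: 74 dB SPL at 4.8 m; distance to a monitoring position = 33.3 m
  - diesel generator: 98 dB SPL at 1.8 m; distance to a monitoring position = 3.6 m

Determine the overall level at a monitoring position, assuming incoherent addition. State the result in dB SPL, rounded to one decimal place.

92.0 dB SPL

First find each source's level at the receiver (point-source: −20·log₁₀(r/r_ref)), then combine on an intensity basis.
blower: 91 − 20·log₁₀(21.7/2.0) = 91 − 20.71 = 70.29 dB SPL.
refrigeration condenser: 74 − 20·log₁₀(33.3/4.8) = 74 − 16.82 = 57.18 dB SPL.
diesel generator: 98 − 20·log₁₀(3.6/1.8) = 98 − 6.02 = 91.98 dB SPL.
Σ 10^(L/10) = 1.589e+09 → L_total = 10·log₁₀(1.589e+09) = 92.01 dB SPL.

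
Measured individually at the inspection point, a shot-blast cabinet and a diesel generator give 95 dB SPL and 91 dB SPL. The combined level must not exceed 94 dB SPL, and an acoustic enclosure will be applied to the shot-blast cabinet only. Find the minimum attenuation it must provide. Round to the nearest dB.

Fixed contribution from the other source: Σ 10^(L/10) = 10^(91/10) = 1.259e+09 (91.00 dB SPL).
The limit corresponds to 10^(94/10) = 2.512e+09; subtracting the fixed part leaves 1.253e+09 for the shot-blast cabinet, i.e. 90.98 dB SPL.
So the shot-blast cabinet must be reduced from 95 to 90.98 dB SPL: IL = 4.02 dB.

4 dB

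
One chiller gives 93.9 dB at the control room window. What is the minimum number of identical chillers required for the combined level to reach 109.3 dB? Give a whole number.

35

N identical sources give L₁ + 10·log₁₀ N, so require 10·log₁₀ N ≥ 109.3 − 93.9 = 15.4 dB.
N ≥ 10^(15.4/10) = 34.674, so N = 35.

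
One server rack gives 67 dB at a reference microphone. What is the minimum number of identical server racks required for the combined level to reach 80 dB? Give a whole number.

N identical sources give L₁ + 10·log₁₀ N, so require 10·log₁₀ N ≥ 80 − 67 = 13.0 dB.
N ≥ 10^(13.0/10) = 19.953, so N = 20.

20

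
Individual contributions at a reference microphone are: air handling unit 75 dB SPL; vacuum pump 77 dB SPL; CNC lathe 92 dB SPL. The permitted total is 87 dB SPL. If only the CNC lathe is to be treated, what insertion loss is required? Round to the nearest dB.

6 dB

The untreated sources together contribute 10^(75/10) + 10^(77/10) = 8.174e+07, i.e. 79.12 dB SPL.
The limit corresponds to 10^(87/10) = 5.012e+08; subtracting the fixed part leaves 4.194e+08 for the CNC lathe, i.e. 86.23 dB SPL.
Required insertion loss = 92 − 86.23 = 5.77 dB.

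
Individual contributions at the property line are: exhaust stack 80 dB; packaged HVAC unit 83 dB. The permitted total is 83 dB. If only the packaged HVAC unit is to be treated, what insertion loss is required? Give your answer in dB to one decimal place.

3.0 dB

The untreated sources together contribute 10^(80/10) = 1.000e+08, i.e. 80.00 dB.
To meet 83 dB overall, the treated packaged HVAC unit may contribute at most 10^(83/10) − 1.000e+08 = 9.953e+07, i.e. 79.98 dB.
Required insertion loss = 83 − 79.98 = 3.02 dB.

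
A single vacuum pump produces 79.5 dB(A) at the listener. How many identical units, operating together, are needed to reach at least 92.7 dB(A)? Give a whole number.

21

The shortfall is 92.7 − 79.5 = 13.2 dB, and N units add 10·log₁₀ N, so need 10·log₁₀ N ≥ 13.2.
N ≥ 10^(13.2/10) = 20.893, so N = 21.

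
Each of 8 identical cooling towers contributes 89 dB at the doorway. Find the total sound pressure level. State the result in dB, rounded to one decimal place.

98.0 dB

N identical incoherent sources raise the level by 10·log₁₀ N.
L_total = 89 + 10·log₁₀(8) = 89 + 9.031 = 98.03 dB.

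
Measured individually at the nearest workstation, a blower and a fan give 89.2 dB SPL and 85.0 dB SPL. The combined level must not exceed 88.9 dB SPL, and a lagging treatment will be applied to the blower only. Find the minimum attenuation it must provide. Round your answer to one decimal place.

2.6 dB

The untreated sources together contribute 10^(85.0/10) = 3.162e+08, i.e. 85.00 dB SPL.
The limit corresponds to 10^(88.9/10) = 7.762e+08; subtracting the fixed part leaves 4.600e+08 for the blower, i.e. 86.63 dB SPL.
Required insertion loss = 89.2 − 86.63 = 2.57 dB.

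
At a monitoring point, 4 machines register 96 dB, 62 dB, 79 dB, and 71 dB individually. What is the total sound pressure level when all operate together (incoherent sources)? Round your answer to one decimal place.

96.1 dB

Incoherent sources combine by intensity addition: L_total = 10·log₁₀(Σ 10^(L_i/10)).
Σ 10^(L/10) = 10^(96/10) + 10^(62/10) + 10^(79/10) + 10^(71/10) = 4.075e+09.
L_total = 10·log₁₀(4.075e+09) = 96.10 dB.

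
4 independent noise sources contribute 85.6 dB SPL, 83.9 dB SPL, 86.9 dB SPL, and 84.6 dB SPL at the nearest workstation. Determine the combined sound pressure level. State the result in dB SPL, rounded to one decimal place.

Incoherent sources combine by intensity addition: L_total = 10·log₁₀(Σ 10^(L_i/10)).
Σ 10^(L/10) = 10^(85.6/10) + 10^(83.9/10) + 10^(86.9/10) + 10^(84.6/10) = 1.387e+09.
L_total = 10·log₁₀(1.387e+09) = 91.42 dB SPL.

91.4 dB SPL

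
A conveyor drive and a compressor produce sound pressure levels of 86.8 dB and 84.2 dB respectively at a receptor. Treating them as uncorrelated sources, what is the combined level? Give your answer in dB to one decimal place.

Incoherent sources combine by intensity addition: L_total = 10·log₁₀(Σ 10^(L_i/10)).
Σ 10^(L/10) = 10^(86.8/10) + 10^(84.2/10) = 7.417e+08.
L_total = 10·log₁₀(7.417e+08) = 88.70 dB.

88.7 dB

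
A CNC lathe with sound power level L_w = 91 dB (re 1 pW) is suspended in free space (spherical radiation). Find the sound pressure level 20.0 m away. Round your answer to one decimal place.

The power spreads over a sphere of area 4π·r², so L_p = L_w − 10·log₁₀(4π·r²).
4π·r² = 5027 m², 10·log₁₀ of that is 37.013 dB.
L_p = 91 − 37.013 = 53.99 dB.

54.0 dB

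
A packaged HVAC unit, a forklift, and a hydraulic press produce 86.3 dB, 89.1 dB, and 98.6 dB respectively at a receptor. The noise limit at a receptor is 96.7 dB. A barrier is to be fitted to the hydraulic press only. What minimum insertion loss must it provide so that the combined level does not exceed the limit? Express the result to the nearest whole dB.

The untreated sources together contribute 10^(86.3/10) + 10^(89.1/10) = 1.239e+09, i.e. 90.93 dB.
The limit corresponds to 10^(96.7/10) = 4.677e+09; subtracting the fixed part leaves 3.438e+09 for the hydraulic press, i.e. 95.36 dB.
Required insertion loss = 98.6 − 95.36 = 3.24 dB.

3 dB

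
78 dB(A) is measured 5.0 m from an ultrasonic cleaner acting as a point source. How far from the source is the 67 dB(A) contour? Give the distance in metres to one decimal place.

Point-source spreading drops the level by 20·log₁₀(r₂/r₁); inverting, r₂/r₁ = 10^(ΔL/20).
r₂ = 5.0·10^((78−67)/20) = 5.0·10^(11.0/20) = 17.74 m.

17.7 m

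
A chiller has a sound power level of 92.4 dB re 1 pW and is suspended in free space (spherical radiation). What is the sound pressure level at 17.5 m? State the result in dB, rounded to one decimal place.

The power spreads over a sphere of area 4π·r², so L_p = L_w − 10·log₁₀(4π·r²).
4π·r² = 3848 m², 10·log₁₀ of that is 35.853 dB.
L_p = 92.4 − 35.853 = 56.55 dB.

56.5 dB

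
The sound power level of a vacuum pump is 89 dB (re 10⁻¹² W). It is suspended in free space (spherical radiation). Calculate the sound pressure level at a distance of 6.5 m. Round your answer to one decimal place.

Free-field spherical radiation: L_p = L_w − 10·log₁₀(4π·r²), r = 6.5 m.
4π·r² = 530.9 m², 10·log₁₀ of that is 27.250 dB.
L_p = 89 − 27.250 = 61.75 dB.

61.7 dB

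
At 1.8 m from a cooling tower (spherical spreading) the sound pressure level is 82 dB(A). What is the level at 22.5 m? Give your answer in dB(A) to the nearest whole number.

60 dB(A)

Spherical spreading from a point source gives a 20·log₁₀(r₂/r₁) drop.
L₂ = 82 − 20·log₁₀(22.5/1.8) = 82 − 21.938 = 60.06 dB(A).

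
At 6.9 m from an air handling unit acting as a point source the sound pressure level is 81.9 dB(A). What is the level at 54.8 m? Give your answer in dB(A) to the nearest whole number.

Point-source attenuation: ΔL = 20·log₁₀(r₂/r₁) = 20·log₁₀(54.8/6.9) = 17.999 dB.
L₂ = 81.9 − 20·log₁₀(54.8/6.9) = 81.9 − 17.999 = 63.90 dB(A).

64 dB(A)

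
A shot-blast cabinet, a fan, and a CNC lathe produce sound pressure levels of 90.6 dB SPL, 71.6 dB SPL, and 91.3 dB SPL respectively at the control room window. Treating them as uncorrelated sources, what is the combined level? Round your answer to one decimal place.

For uncorrelated sources the intensities add, so convert each level to linear form, sum, and take 10·log₁₀ of the total.
Σ 10^(L/10) = 10^(90.6/10) + 10^(71.6/10) + 10^(91.3/10) = 2.512e+09.
L_total = 10·log₁₀(2.512e+09) = 94.00 dB SPL.

94.0 dB SPL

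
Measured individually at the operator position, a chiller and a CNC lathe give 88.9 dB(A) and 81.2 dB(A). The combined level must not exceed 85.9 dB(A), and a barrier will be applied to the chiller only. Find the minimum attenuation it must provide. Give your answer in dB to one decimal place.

Everything except the chiller sums to 10^(81.2/10) = 1.318e+08 in linear terms, 81.20 dB(A).
The limit corresponds to 10^(85.9/10) = 3.890e+08; subtracting the fixed part leaves 2.572e+08 for the chiller, i.e. 84.10 dB(A).
Required insertion loss = 88.9 − 84.10 = 4.80 dB.

4.8 dB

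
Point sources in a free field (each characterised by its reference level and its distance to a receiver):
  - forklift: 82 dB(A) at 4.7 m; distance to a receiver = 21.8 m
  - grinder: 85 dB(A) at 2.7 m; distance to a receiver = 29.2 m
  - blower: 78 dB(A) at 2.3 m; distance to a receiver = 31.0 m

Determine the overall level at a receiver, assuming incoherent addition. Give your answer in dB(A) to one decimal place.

70.2 dB(A)

First find each source's level at the receiver (point-source: −20·log₁₀(r/r_ref)), then combine on an intensity basis.
forklift: 82 − 20·log₁₀(21.8/4.7) = 82 − 13.33 = 68.67 dB(A).
grinder: 85 − 20·log₁₀(29.2/2.7) = 85 − 20.68 = 64.32 dB(A).
blower: 78 − 20·log₁₀(31.0/2.3) = 78 − 22.59 = 55.41 dB(A).
Σ 10^(L/10) = 1.042e+07 → L_total = 10·log₁₀(1.042e+07) = 70.18 dB(A).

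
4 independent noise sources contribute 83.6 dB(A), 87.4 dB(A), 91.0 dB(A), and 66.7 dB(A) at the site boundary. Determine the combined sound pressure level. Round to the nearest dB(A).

93 dB(A)

For uncorrelated sources the intensities add, so convert each level to linear form, sum, and take 10·log₁₀ of the total.
Σ 10^(L/10) = 10^(83.6/10) + 10^(87.4/10) + 10^(91.0/10) + 10^(66.7/10) = 2.042e+09.
L_total = 10·log₁₀(2.042e+09) = 93.10 dB(A).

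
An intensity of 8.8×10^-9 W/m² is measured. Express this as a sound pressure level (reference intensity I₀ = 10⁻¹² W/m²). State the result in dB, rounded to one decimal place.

39.4 dB

L = 10·log₁₀(I/I₀) = 10·log₁₀(8.8×10^-9/10⁻¹²) = 10·log₁₀(8.8×10^3).
L = 10·(0.9445 + 3) = 39.44 dB.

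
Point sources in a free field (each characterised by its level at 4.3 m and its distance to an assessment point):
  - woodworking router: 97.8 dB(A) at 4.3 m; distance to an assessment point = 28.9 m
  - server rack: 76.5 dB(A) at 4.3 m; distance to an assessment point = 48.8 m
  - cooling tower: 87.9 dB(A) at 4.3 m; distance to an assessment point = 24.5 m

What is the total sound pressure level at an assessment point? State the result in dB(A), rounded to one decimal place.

Apply inverse-square spreading to bring every level to the receiver, then sum 10^(L/10).
woodworking router: 97.8 − 20·log₁₀(28.9/4.3) = 97.8 − 16.55 = 81.25 dB(A).
server rack: 76.5 − 20·log₁₀(48.8/4.3) = 76.5 − 21.10 = 55.40 dB(A).
cooling tower: 87.9 − 20·log₁₀(24.5/4.3) = 87.9 − 15.11 = 72.79 dB(A).
Σ 10^(L/10) = 1.527e+08 → L_total = 10·log₁₀(1.527e+08) = 81.84 dB(A).

81.8 dB(A)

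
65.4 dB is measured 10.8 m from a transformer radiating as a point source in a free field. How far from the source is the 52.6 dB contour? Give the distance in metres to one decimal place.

For a point source L₁ − L₂ = 20·log₁₀(r₂/r₁), so r₂ = r₁·10^((L₁−L₂)/20).
r₂ = 10.8·10^((65.4−52.6)/20) = 10.8·10^(12.8/20) = 47.14 m.

47.1 m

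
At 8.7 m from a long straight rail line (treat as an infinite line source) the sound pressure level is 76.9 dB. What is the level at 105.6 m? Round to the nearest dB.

For a line source, L₂ = L₁ − 10·log₁₀(r₂/r₁).
L₂ = 76.9 − 10·log₁₀(105.6/8.7) = 76.9 − 10.841 = 66.06 dB.

66 dB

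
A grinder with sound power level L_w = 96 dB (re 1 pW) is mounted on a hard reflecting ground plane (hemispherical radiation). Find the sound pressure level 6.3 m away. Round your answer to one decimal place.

72.0 dB

The power spreads over a hemisphere of area 2π·r², so L_p = L_w − 10·log₁₀(2π·r²).
2π·r² = 249.4 m², 10·log₁₀ of that is 23.969 dB.
L_p = 96 − 23.969 = 72.03 dB.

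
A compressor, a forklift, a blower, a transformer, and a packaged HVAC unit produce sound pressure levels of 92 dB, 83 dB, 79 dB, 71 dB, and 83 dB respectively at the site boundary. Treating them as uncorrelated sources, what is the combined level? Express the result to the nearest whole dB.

For uncorrelated sources the intensities add, so convert each level to linear form, sum, and take 10·log₁₀ of the total.
Σ 10^(L/10) = 10^(92/10) + 10^(83/10) + 10^(79/10) + 10^(71/10) + 10^(83/10) = 2.076e+09.
L_total = 10·log₁₀(2.076e+09) = 93.17 dB.

93 dB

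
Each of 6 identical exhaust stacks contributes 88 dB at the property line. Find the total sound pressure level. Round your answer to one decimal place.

N identical incoherent sources raise the level by 10·log₁₀ N.
L_total = 88 + 10·log₁₀(6) = 88 + 7.782 = 95.78 dB.

95.8 dB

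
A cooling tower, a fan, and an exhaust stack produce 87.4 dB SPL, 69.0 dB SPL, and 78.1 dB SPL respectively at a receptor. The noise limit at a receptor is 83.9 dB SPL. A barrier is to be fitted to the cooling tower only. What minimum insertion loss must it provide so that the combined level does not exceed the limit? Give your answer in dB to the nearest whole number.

5 dB

Fixed contribution from the other sources: Σ 10^(L/10) = 10^(69.0/10) + 10^(78.1/10) = 7.251e+07 (78.60 dB SPL).
To meet 83.9 dB SPL overall, the treated cooling tower may contribute at most 10^(83.9/10) − 7.251e+07 = 1.730e+08, i.e. 82.38 dB SPL.
Required insertion loss = 87.4 − 82.38 = 5.02 dB.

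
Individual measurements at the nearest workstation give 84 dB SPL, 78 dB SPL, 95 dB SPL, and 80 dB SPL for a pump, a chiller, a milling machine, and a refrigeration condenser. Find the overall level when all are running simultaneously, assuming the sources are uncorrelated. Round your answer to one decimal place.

95.5 dB SPL

Incoherent sources combine by intensity addition: L_total = 10·log₁₀(Σ 10^(L_i/10)).
Σ 10^(L/10) = 10^(84/10) + 10^(78/10) + 10^(95/10) + 10^(80/10) = 3.577e+09.
L_total = 10·log₁₀(3.577e+09) = 95.53 dB SPL.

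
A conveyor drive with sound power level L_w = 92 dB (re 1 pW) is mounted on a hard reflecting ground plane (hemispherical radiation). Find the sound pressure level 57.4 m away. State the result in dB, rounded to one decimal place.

48.8 dB

Free-field hemispherical radiation: L_p = L_w − 10·log₁₀(2π·r²), r = 57.4 m.
2π·r² = 2.07e+04 m², 10·log₁₀ of that is 43.160 dB.
L_p = 92 − 43.160 = 48.84 dB.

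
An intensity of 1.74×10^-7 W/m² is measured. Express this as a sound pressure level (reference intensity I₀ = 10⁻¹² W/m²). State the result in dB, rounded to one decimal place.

L = 10·log₁₀(I/I₀) = 10·log₁₀(1.74×10^-7/10⁻¹²) = 10·log₁₀(1.74×10^5).
L = 10·(0.2405 + 5) = 52.41 dB.

52.4 dB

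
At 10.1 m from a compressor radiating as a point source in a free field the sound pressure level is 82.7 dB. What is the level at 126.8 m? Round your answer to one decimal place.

60.7 dB

For a point source, L₂ = L₁ − 20·log₁₀(r₂/r₁).
L₂ = 82.7 − 20·log₁₀(126.8/10.1) = 82.7 − 21.976 = 60.72 dB.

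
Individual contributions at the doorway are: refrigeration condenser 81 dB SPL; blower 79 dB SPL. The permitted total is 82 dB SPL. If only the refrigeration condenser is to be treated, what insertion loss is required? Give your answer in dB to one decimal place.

The untreated sources together contribute 10^(79/10) = 7.943e+07, i.e. 79.00 dB SPL.
The limit corresponds to 10^(82/10) = 1.585e+08; subtracting the fixed part leaves 7.906e+07 for the refrigeration condenser, i.e. 78.98 dB SPL.
Required insertion loss = 81 − 78.98 = 2.02 dB.

2.0 dB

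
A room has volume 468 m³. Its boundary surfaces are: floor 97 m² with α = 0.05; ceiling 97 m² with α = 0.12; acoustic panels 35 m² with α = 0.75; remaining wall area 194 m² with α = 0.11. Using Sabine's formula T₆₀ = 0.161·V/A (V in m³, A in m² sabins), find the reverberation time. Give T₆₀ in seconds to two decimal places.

Total absorption A = 97·0.05 + 97·0.12 + 35·0.75 + 194·0.11 = 64.08 m² sabins.
T₆₀ = 0.161 × 468 / 64.08 = 1.176 s.

1.18 s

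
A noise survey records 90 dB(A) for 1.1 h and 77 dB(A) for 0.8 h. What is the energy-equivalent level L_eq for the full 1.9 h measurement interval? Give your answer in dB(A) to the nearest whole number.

88 dB(A)

The energy average is taken in the linear domain: L_eq = 10·log₁₀[(Σ tᵢ·10^(Lᵢ/10))/T], T = 1.9 h.
Σ tᵢ·10^(Lᵢ/10) = 1.1·10^(90/10) + 0.8·10^(77/10) = 1.140e+09.
L_eq = 10·log₁₀(1.140e+09/1.9) = 87.78 dB(A).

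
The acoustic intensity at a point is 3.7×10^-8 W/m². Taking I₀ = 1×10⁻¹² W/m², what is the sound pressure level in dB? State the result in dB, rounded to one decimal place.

I/I₀ = 3.7×10^-8/10⁻¹² = 3.7×10^4, and L = 10·log₁₀(I/I₀).
L = 10·(0.5682 + 4) = 45.68 dB.

45.7 dB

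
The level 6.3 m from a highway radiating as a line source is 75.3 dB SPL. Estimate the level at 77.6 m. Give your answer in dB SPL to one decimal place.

64.4 dB SPL

For a line source, L₂ = L₁ − 10·log₁₀(r₂/r₁).
L₂ = 75.3 − 10·log₁₀(77.6/6.3) = 75.3 − 10.905 = 64.39 dB SPL.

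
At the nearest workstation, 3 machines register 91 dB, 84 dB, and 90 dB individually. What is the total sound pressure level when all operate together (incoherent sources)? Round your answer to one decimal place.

94.0 dB

Incoherent sources combine by intensity addition: L_total = 10·log₁₀(Σ 10^(L_i/10)).
Σ 10^(L/10) = 10^(91/10) + 10^(84/10) + 10^(90/10) = 2.510e+09.
L_total = 10·log₁₀(2.510e+09) = 94.00 dB.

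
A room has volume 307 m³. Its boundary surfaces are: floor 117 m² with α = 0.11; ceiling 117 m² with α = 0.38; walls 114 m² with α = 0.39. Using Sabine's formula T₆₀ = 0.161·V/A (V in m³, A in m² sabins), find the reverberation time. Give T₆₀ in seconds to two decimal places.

Total absorption A = 117·0.11 + 117·0.38 + 114·0.39 = 101.79 m² sabins.
T₆₀ = 0.161·V/A = 0.161·307/101.79 = 0.486 s.

0.49 s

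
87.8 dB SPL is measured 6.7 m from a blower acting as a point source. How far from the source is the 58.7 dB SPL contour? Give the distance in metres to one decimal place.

191.0 m

Point-source spreading drops the level by 20·log₁₀(r₂/r₁); inverting, r₂/r₁ = 10^(ΔL/20).
r₂ = 6.7·10^((87.8−58.7)/20) = 6.7·10^(29.1/20) = 191.02 m.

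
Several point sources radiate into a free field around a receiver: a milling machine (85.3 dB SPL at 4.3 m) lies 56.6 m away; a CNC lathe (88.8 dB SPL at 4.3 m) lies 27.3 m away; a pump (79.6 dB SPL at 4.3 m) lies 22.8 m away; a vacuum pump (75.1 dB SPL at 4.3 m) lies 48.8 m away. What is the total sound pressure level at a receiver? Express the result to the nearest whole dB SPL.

74 dB SPL

Apply inverse-square spreading to bring every level to the receiver, then sum 10^(L/10).
milling machine: 85.3 − 20·log₁₀(56.6/4.3) = 85.3 − 22.39 = 62.91 dB SPL.
CNC lathe: 88.8 − 20·log₁₀(27.3/4.3) = 88.8 − 16.05 = 72.75 dB SPL.
pump: 79.6 − 20·log₁₀(22.8/4.3) = 79.6 − 14.49 = 65.11 dB SPL.
vacuum pump: 75.1 − 20·log₁₀(48.8/4.3) = 75.1 − 21.10 = 54.00 dB SPL.
Σ 10^(L/10) = 2.427e+07 → L_total = 10·log₁₀(2.427e+07) = 73.85 dB SPL.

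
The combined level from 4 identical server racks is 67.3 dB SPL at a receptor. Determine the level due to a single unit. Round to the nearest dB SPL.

61 dB SPL

4 equal contributions raise the level by 10·log₁₀ 4 = 6.021 dB, so each unit alone gives 67.3 − 6.021.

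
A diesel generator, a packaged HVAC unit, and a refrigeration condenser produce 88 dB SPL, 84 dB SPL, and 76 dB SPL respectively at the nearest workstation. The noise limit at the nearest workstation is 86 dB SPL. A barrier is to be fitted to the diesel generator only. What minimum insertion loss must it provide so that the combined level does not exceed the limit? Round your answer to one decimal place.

Fixed contribution from the other sources: Σ 10^(L/10) = 10^(84/10) + 10^(76/10) = 2.910e+08 (84.64 dB SPL).
The limit corresponds to 10^(86/10) = 3.981e+08; subtracting the fixed part leaves 1.071e+08 for the diesel generator, i.e. 80.30 dB SPL.
Required insertion loss = 88 − 80.30 = 7.70 dB.

7.7 dB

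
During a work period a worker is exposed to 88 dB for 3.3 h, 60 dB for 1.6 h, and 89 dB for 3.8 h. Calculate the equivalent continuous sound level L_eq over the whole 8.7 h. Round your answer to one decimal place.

87.7 dB

L_eq = 10·log₁₀[(1/T)·Σ tᵢ·10^(Lᵢ/10)] with T = 8.7 h.
Σ tᵢ·10^(Lᵢ/10) = 3.3·10^(88/10) + 1.6·10^(60/10) + 3.8·10^(89/10) = 5.102e+09.
L_eq = 10·log₁₀(5.102e+09/8.7) = 87.68 dB.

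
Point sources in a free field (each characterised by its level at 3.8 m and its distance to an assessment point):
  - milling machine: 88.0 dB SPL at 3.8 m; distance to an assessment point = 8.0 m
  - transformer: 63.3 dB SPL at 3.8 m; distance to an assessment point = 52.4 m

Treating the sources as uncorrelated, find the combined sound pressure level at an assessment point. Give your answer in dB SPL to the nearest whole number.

82 dB SPL

First find each source's level at the receiver (point-source: −20·log₁₀(r/r_ref)), then combine on an intensity basis.
milling machine: 88.0 − 20·log₁₀(8.0/3.8) = 88.0 − 6.47 = 81.53 dB SPL.
transformer: 63.3 − 20·log₁₀(52.4/3.8) = 63.3 − 22.79 = 40.51 dB SPL.
Σ 10^(L/10) = 1.424e+08 → L_total = 10·log₁₀(1.424e+08) = 81.53 dB SPL.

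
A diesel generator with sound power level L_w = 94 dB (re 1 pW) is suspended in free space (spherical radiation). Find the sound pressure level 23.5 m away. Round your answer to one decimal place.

L_p = L_w − 10·log₁₀(4π·r²) with r = 23.5 m.
4π·r² = 6940 m², 10·log₁₀ of that is 38.413 dB.
L_p = 94 − 38.413 = 55.59 dB.

55.6 dB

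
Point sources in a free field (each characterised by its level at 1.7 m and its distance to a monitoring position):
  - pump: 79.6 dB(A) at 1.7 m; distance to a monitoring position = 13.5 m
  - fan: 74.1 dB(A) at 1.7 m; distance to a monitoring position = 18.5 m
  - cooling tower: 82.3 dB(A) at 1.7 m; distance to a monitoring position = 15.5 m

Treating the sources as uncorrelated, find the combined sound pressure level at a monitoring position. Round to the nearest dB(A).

66 dB(A)

Propagate each source to the receiver with L = L_ref − 20·log₁₀(r/r_ref), then add intensities.
pump: 79.6 − 20·log₁₀(13.5/1.7) = 79.6 − 18.00 = 61.60 dB(A).
fan: 74.1 − 20·log₁₀(18.5/1.7) = 74.1 − 20.73 = 53.37 dB(A).
cooling tower: 82.3 − 20·log₁₀(15.5/1.7) = 82.3 − 19.20 = 63.10 dB(A).
Σ 10^(L/10) = 3.706e+06 → L_total = 10·log₁₀(3.706e+06) = 65.69 dB(A).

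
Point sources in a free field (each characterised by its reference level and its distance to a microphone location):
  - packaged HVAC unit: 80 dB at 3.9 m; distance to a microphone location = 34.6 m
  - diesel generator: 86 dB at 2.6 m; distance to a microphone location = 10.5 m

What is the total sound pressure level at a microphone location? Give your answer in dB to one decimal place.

74.1 dB

Propagate each source to the receiver with L = L_ref − 20·log₁₀(r/r_ref), then add intensities.
packaged HVAC unit: 80 − 20·log₁₀(34.6/3.9) = 80 − 18.96 = 61.04 dB.
diesel generator: 86 − 20·log₁₀(10.5/2.6) = 86 − 12.12 = 73.88 dB.
Σ 10^(L/10) = 2.568e+07 → L_total = 10·log₁₀(2.568e+07) = 74.10 dB.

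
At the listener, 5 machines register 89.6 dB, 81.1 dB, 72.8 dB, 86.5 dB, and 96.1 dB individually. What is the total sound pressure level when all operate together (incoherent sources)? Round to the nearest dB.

97 dB

Incoherent sources combine by intensity addition: L_total = 10·log₁₀(Σ 10^(L_i/10)).
Σ 10^(L/10) = 10^(89.6/10) + 10^(81.1/10) + 10^(72.8/10) + 10^(86.5/10) + 10^(96.1/10) = 5.580e+09.
L_total = 10·log₁₀(5.580e+09) = 97.47 dB.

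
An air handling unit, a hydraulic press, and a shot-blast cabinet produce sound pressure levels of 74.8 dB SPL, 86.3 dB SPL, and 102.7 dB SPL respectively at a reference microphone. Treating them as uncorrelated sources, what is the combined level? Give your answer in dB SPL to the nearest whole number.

103 dB SPL

For uncorrelated sources the intensities add, so convert each level to linear form, sum, and take 10·log₁₀ of the total.
Σ 10^(L/10) = 10^(74.8/10) + 10^(86.3/10) + 10^(102.7/10) = 1.908e+10.
L_total = 10·log₁₀(1.908e+10) = 102.81 dB SPL.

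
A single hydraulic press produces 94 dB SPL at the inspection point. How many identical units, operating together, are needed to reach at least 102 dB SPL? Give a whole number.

7

The shortfall is 102 − 94 = 8.0 dB, and N units add 10·log₁₀ N, so need 10·log₁₀ N ≥ 8.0.
N ≥ 10^(8.0/10) = 6.310, so N = 7.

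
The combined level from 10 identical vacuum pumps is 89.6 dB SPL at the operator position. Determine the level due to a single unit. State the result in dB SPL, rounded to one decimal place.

79.6 dB SPL

10 equal contributions raise the level by 10·log₁₀ 10 = 10.000 dB, so each unit alone gives 89.6 − 10.000.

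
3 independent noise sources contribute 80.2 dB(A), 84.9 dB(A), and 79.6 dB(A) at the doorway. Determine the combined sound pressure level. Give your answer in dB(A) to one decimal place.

87.0 dB(A)

Incoherent sources combine by intensity addition: L_total = 10·log₁₀(Σ 10^(L_i/10)).
Σ 10^(L/10) = 10^(80.2/10) + 10^(84.9/10) + 10^(79.6/10) = 5.049e+08.
L_total = 10·log₁₀(5.049e+08) = 87.03 dB(A).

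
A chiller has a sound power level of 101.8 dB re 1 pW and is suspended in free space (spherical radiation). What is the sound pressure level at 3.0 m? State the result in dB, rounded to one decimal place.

81.3 dB

Free-field spherical radiation: L_p = L_w − 10·log₁₀(4π·r²), r = 3.0 m.
4π·r² = 113.1 m², 10·log₁₀ of that is 20.535 dB.
L_p = 101.8 − 20.535 = 81.27 dB.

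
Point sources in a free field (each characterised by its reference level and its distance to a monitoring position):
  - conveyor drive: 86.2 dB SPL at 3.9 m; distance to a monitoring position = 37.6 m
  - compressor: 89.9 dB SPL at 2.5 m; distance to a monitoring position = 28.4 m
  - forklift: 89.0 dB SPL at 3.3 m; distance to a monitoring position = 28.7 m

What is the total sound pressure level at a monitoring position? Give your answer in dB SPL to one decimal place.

First find each source's level at the receiver (point-source: −20·log₁₀(r/r_ref)), then combine on an intensity basis.
conveyor drive: 86.2 − 20·log₁₀(37.6/3.9) = 86.2 − 19.68 = 66.52 dB SPL.
compressor: 89.9 − 20·log₁₀(28.4/2.5) = 89.9 − 21.11 = 68.79 dB SPL.
forklift: 89.0 − 20·log₁₀(28.7/3.3) = 89.0 − 18.79 = 70.21 dB SPL.
Σ 10^(L/10) = 2.256e+07 → L_total = 10·log₁₀(2.256e+07) = 73.53 dB SPL.

73.5 dB SPL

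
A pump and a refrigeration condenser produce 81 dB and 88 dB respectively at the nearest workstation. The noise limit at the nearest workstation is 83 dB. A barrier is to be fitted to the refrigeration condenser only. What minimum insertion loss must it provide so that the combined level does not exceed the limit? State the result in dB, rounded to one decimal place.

9.3 dB

Everything except the refrigeration condenser sums to 10^(81/10) = 1.259e+08 in linear terms, 81.00 dB.
The limit corresponds to 10^(83/10) = 1.995e+08; subtracting the fixed part leaves 7.363e+07 for the refrigeration condenser, i.e. 78.67 dB.
So the refrigeration condenser must be reduced from 88 to 78.67 dB: IL = 9.33 dB.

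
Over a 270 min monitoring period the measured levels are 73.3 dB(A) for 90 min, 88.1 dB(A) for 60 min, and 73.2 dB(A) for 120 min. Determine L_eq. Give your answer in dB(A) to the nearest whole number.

82 dB(A)

The energy average is taken in the linear domain: L_eq = 10·log₁₀[(Σ tᵢ·10^(Lᵢ/10))/T], T = 270 min.
Σ tᵢ·10^(Lᵢ/10) = 90·10^(73.3/10) + 60·10^(88.1/10) + 120·10^(73.2/10) = 4.317e+10.
L_eq = 10·log₁₀(4.317e+10/270) = 82.04 dB(A).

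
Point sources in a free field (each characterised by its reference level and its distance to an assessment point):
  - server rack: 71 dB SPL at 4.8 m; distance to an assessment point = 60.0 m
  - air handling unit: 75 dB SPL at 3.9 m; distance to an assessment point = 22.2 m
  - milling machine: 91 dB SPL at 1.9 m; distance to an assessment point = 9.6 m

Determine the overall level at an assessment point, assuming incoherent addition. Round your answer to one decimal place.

77.0 dB SPL

First find each source's level at the receiver (point-source: −20·log₁₀(r/r_ref)), then combine on an intensity basis.
server rack: 71 − 20·log₁₀(60.0/4.8) = 71 − 21.94 = 49.06 dB SPL.
air handling unit: 75 − 20·log₁₀(22.2/3.9) = 75 − 15.11 = 59.89 dB SPL.
milling machine: 91 − 20·log₁₀(9.6/1.9) = 91 − 14.07 = 76.93 dB SPL.
Σ 10^(L/10) = 5.037e+07 → L_total = 10·log₁₀(5.037e+07) = 77.02 dB SPL.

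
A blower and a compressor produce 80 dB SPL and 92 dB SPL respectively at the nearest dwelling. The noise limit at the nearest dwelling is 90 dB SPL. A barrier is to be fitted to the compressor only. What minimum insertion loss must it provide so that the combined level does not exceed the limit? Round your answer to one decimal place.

Everything except the compressor sums to 10^(80/10) = 1.000e+08 in linear terms, 80.00 dB SPL.
The limit corresponds to 10^(90/10) = 1.000e+09; subtracting the fixed part leaves 9.000e+08 for the compressor, i.e. 89.54 dB SPL.
Required insertion loss = 92 − 89.54 = 2.46 dB.

2.5 dB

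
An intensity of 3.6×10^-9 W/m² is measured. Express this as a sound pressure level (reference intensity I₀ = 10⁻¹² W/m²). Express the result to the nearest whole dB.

36 dB

I/I₀ = 3.6×10^-9/10⁻¹² = 3.6×10^3, and L = 10·log₁₀(I/I₀).
L = 10·(0.5563 + 3) = 35.56 dB.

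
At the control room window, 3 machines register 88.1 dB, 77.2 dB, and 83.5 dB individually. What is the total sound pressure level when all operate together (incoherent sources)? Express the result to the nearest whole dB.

90 dB

Incoherent sources combine by intensity addition: L_total = 10·log₁₀(Σ 10^(L_i/10)).
Σ 10^(L/10) = 10^(88.1/10) + 10^(77.2/10) + 10^(83.5/10) = 9.220e+08.
L_total = 10·log₁₀(9.220e+08) = 89.65 dB.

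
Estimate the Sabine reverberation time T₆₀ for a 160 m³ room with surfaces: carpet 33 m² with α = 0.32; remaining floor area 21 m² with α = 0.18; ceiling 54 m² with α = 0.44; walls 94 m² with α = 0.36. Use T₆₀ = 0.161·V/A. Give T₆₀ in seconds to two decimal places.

0.36 s

Total absorption A = 33·0.32 + 21·0.18 + 54·0.44 + 94·0.36 = 71.94 m² sabins.
T₆₀ = 0.161·V/A = 0.161·160/71.94 = 0.358 s.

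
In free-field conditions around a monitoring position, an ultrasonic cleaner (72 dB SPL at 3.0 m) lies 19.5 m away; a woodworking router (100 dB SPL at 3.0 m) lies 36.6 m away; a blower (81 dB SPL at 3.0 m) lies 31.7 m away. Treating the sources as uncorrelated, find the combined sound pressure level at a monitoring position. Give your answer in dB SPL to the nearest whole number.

78 dB SPL

First find each source's level at the receiver (point-source: −20·log₁₀(r/r_ref)), then combine on an intensity basis.
ultrasonic cleaner: 72 − 20·log₁₀(19.5/3.0) = 72 − 16.26 = 55.74 dB SPL.
woodworking router: 100 − 20·log₁₀(36.6/3.0) = 100 − 21.73 = 78.27 dB SPL.
blower: 81 − 20·log₁₀(31.7/3.0) = 81 − 20.48 = 60.52 dB SPL.
Σ 10^(L/10) = 6.869e+07 → L_total = 10·log₁₀(6.869e+07) = 78.37 dB SPL.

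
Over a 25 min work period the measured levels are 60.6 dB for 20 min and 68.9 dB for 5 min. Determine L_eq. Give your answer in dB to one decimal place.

The energy average is taken in the linear domain: L_eq = 10·log₁₀[(Σ tᵢ·10^(Lᵢ/10))/T], T = 25 min.
Σ tᵢ·10^(Lᵢ/10) = 20·10^(60.6/10) + 5·10^(68.9/10) = 6.178e+07.
L_eq = 10·log₁₀(6.178e+07/25) = 63.93 dB.

63.9 dB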